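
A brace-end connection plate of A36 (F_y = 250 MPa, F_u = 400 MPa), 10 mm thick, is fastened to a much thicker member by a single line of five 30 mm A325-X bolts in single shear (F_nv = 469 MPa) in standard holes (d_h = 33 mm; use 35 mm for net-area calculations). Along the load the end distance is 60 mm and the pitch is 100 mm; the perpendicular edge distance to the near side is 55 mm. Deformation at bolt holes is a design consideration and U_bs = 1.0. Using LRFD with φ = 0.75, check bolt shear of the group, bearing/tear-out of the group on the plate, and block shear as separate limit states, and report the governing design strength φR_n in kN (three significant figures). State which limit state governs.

630 kN (block shear governs)

Bolt shear: A_b = π·30²/4 = 706.9 mm²; R_n = 469 × 706.9 × 5 × 1 / 1000 = 1658 kN → 0.75 × 1658 = 1240 kN.
Bearing: edge l_c = 43.5, r_n = 208.8 kN; interior l_c = 67, r_n = 288 kN; R_n = 208.8 + 4·288 = 1361 kN → 1020 kN.
Block shear: A_gv = 4600, A_nv = 3025, A_nt = 375 mm²; R_n = min(0.6F_uA_nv, 0.6F_yA_gv) + U_bs·F_u·A_nt = 840 kN → 630 kN.
Block shear governs: 630 kN.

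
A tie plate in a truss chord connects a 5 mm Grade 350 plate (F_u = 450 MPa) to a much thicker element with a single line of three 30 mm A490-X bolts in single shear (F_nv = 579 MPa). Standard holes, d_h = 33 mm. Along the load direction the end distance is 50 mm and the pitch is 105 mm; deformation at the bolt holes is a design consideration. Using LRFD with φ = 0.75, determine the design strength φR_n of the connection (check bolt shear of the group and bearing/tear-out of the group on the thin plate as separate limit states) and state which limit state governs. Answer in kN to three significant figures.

311 kN (bearing governs)

Bolt shear: A_b = π·30²/4 = 706.9 mm²; R_n = 579 × 706.9 × 3 × 1 / 1000 = 1228 kN → 0.75 × 1228 = 921 kN.
Bearing (1.2 l_c t F_u ≤ 2.4 d t F_u): upper limit = 2.4·30·5·450 / 1000 = 162 kN.
  Edge l_c = 50 − 33/2 = 33.5 → r_n = 90.45 kN; interior l_c = 105 − 33 = 72 → r_n = 162 kN.
  R_n,bearing = 1·90.45 + 2·162 = 414.4 kN → 0.75 × 414.4 = 311 kN.
Bearing governs: 311 kN.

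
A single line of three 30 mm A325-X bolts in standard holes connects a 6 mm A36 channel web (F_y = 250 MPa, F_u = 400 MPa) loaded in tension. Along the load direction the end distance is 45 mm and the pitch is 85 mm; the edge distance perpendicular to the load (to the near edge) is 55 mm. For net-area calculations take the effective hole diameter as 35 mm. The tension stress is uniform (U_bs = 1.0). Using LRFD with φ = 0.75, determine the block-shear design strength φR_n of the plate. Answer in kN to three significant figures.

205 kN

Shear plane L_v = 45 + 2·85 = 215 mm; A_gv = 215 × 6 = 1290 mm².
A_nv = (215 − 2.5·35) × 6 = 765 mm².
A_nt = (55 − 0.5·35) × 6 = 225 mm².
0.6 F_u A_nv = 183.6 kN; 0.6 F_y A_gv = 193.5 kN → shear rupture governs the shear term.
R_n = 183.6 + 1.0 × 400 × 225 / 1000 = 273.6 kN.
Design strength φR_n = 0.75 × 273.6 = 205 kN.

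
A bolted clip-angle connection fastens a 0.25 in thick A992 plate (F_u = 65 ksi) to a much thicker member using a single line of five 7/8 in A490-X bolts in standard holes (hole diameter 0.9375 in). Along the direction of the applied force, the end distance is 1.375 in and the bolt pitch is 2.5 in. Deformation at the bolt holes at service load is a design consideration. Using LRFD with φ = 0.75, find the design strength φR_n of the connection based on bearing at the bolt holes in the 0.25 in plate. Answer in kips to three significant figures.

Per bolt r_n = 1.2 l_c t F_u ≤ 2.4 d t F_u; upper limit = 2.4 × 0.875 × 0.25 × 65 = 34.12 kips.
Edge bolt: l_c = 1.375 − 0.9375/2 = 0.9062 in → 1.2 × 0.9062 × 0.25 × 65 = 17.67 → r_n = 17.67 kips.
Interior bolts: l_c = 2.5 − 0.9375 = 1.562 in → 1.2 × 1.562 × 0.25 × 65 = 30.47 → r_n = 30.47 kips.
R_n = 1 × 17.67 + 4 × 30.47 = 139.5 kips.
Design strength φR_n = 0.75 × 139.5 = 105 kips.

105 kips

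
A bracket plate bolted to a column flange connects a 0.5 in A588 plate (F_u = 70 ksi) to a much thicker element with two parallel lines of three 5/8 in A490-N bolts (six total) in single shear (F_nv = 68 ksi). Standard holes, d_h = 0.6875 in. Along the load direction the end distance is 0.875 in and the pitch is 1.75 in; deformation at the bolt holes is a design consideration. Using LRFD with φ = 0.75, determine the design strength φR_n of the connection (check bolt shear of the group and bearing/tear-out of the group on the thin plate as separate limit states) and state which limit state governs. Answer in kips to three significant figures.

Bolt shear: A_b = π·0.625²/4 = 0.3068 in²; R_n = 68 × 0.3068 × 6 × 1 = 125.2 kips → 0.75 × 125.2 = 93.9 kips.
Bearing (1.2 l_c t F_u ≤ 2.4 d t F_u): upper limit = 2.4·0.625·0.5·70 = 52.5 kips.
  Edge l_c = 0.875 − 0.6875/2 = 0.5312 → r_n = 22.31 kips; interior l_c = 1.75 − 0.6875 = 1.062 → r_n = 44.62 kips.
  R_n,bearing = 2·22.31 + 4·44.62 = 223.1 kips → 0.75 × 223.1 = 167 kips.
Bolt shear governs: 93.9 kips.

93.9 kips (bolt shear governs)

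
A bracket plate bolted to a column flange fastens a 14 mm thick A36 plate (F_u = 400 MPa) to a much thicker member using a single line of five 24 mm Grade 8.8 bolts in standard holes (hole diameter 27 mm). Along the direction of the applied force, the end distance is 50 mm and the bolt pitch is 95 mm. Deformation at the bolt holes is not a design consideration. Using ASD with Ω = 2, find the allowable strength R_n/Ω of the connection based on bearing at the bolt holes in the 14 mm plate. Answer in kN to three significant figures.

Per bolt r_n = 1.5 l_c t F_u ≤ 3.0 d t F_u; upper limit = 3.0 × 24 × 14 × 400 / 1000 = 403.2 kN.
Edge bolt: l_c = 50 − 27/2 = 36.5 mm → 1.5 × 36.5 × 14 × 400 / 1000 = 306.6 → r_n = 306.6 kN.
Interior bolts: l_c = 95 − 27 = 68 mm → 1.5 × 68 × 14 × 400 / 1000 = 571.2 → r_n = 403.2 kN.
R_n = 1 × 306.6 + 4 × 403.2 = 1919 kN.
Allowable strength R_n/Ω = 1919 / 2 = 960 kN.

960 kN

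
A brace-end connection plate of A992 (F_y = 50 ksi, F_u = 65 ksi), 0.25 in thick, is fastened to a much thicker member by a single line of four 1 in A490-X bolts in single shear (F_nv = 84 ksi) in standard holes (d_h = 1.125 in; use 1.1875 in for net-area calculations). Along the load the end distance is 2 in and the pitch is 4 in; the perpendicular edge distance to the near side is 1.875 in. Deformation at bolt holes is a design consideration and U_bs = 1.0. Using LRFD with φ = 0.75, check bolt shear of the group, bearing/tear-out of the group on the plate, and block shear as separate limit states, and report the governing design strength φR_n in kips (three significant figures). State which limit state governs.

87.6 kips (block shear governs)

Bolt shear: A_b = π·1²/4 = 0.7854 in²; R_n = 84 × 0.7854 × 4 × 1 = 263.9 kips → 0.75 × 263.9 = 198 kips.
Bearing: edge l_c = 1.438, r_n = 28.03 kips; interior l_c = 2.875, r_n = 39 kips; R_n = 28.03 + 3·39 = 145 kips → 109 kips.
Block shear: A_gv = 3.5, A_nv = 2.461, A_nt = 0.3203 in²; R_n = min(0.6F_uA_nv, 0.6F_yA_gv) + U_bs·F_u·A_nt = 116.8 kips → 87.6 kips.
Block shear governs: 87.6 kips.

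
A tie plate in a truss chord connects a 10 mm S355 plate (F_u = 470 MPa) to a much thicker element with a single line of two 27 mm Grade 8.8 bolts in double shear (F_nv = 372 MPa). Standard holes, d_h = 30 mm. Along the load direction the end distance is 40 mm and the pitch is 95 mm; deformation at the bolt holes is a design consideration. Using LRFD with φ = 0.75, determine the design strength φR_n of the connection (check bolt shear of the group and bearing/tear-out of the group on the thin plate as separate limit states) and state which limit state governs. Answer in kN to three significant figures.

334 kN (bearing governs)

Bolt shear: A_b = π·27²/4 = 572.6 mm²; R_n = 372 × 572.6 × 2 × 2 / 1000 = 852 kN → 0.75 × 852 = 639 kN.
Bearing (1.2 l_c t F_u ≤ 2.4 d t F_u): upper limit = 2.4·27·10·470 / 1000 = 304.6 kN.
  Edge l_c = 40 − 30/2 = 25 → r_n = 141 kN; interior l_c = 95 − 30 = 65 → r_n = 304.6 kN.
  R_n,bearing = 1·141 + 1·304.6 = 445.6 kN → 0.75 × 445.6 = 334 kN.
Bearing governs: 334 kN.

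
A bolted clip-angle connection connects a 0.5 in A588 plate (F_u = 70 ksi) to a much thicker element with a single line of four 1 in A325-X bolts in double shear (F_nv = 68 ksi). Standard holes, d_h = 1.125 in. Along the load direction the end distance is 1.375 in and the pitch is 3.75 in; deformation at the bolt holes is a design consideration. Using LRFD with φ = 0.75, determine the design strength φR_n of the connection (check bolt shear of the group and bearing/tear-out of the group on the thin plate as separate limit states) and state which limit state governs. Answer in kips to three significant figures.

Bolt shear: A_b = π·1²/4 = 0.7854 in²; R_n = 68 × 0.7854 × 4 × 2 = 427.3 kips → 0.75 × 427.3 = 320 kips.
Bearing (1.2 l_c t F_u ≤ 2.4 d t F_u): upper limit = 2.4·1·0.5·70 = 84 kips.
  Edge l_c = 1.375 − 1.125/2 = 0.8125 → r_n = 34.12 kips; interior l_c = 3.75 − 1.125 = 2.625 → r_n = 84 kips.
  R_n,bearing = 1·34.12 + 3·84 = 286.1 kips → 0.75 × 286.1 = 215 kips.
Bearing governs: 215 kips.

215 kips (bearing governs)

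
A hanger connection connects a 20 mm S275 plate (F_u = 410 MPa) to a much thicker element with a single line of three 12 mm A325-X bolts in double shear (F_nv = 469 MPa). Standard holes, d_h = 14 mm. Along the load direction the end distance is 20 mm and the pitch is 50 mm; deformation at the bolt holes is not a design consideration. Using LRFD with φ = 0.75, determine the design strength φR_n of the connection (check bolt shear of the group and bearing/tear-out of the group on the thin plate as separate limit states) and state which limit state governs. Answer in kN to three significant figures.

Bolt shear: A_b = π·12²/4 = 113.1 mm²; R_n = 469 × 113.1 × 3 × 2 / 1000 = 318.3 kN → 0.75 × 318.3 = 239 kN.
Bearing (1.5 l_c t F_u ≤ 3.0 d t F_u): upper limit = 3.0·12·20·410 / 1000 = 295.2 kN.
  Edge l_c = 20 − 14/2 = 13 → r_n = 159.9 kN; interior l_c = 50 − 14 = 36 → r_n = 295.2 kN.
  R_n,bearing = 1·159.9 + 2·295.2 = 750.3 kN → 0.75 × 750.3 = 563 kN.
Bolt shear governs: 239 kN.

239 kN (bolt shear governs)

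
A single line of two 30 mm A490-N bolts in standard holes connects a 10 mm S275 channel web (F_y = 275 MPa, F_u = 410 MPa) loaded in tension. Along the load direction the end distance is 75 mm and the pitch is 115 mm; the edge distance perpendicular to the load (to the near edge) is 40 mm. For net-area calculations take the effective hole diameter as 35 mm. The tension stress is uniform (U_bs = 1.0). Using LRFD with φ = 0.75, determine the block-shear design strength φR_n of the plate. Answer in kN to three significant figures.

304 kN

Shear plane L_v = 75 + 1·115 = 190 mm; A_gv = 190 × 10 = 1900 mm².
A_nv = (190 − 1.5·35) × 10 = 1375 mm².
A_nt = (40 − 0.5·35) × 10 = 225 mm².
0.6 F_u A_nv = 338.2 kN; 0.6 F_y A_gv = 313.5 kN → shear yielding governs the shear term.
R_n = 313.5 + 1.0 × 410 × 225 / 1000 = 405.8 kN.
Design strength φR_n = 0.75 × 405.8 = 304 kN.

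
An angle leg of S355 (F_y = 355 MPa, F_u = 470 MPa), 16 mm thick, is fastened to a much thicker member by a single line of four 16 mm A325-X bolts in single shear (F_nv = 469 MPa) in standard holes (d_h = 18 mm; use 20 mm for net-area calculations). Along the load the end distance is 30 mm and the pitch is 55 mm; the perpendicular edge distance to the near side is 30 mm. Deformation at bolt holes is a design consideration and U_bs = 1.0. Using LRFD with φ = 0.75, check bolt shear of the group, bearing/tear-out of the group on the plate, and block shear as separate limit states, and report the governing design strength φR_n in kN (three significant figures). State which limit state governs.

Bolt shear: A_b = π·16²/4 = 201.1 mm²; R_n = 469 × 201.1 × 4 × 1 / 1000 = 377.2 kN → 0.75 × 377.2 = 283 kN.
Bearing: edge l_c = 21, r_n = 189.5 kN; interior l_c = 37, r_n = 288.8 kN; R_n = 189.5 + 3·288.8 = 1056 kN → 792 kN.
Block shear: A_gv = 3120, A_nv = 2000, A_nt = 320 mm²; R_n = min(0.6F_uA_nv, 0.6F_yA_gv) + U_bs·F_u·A_nt = 714.4 kN → 536 kN.
Bolt shear governs: 283 kN.

283 kN (bolt shear governs)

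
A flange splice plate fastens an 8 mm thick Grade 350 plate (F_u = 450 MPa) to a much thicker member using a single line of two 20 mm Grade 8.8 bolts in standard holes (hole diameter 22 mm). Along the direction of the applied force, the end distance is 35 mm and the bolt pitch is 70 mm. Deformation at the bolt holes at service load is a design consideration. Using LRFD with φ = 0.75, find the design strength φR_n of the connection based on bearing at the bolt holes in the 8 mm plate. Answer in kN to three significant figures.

Per bolt r_n = 1.2 l_c t F_u ≤ 2.4 d t F_u; upper limit = 2.4 × 20 × 8 × 450 / 1000 = 172.8 kN.
Edge bolt: l_c = 35 − 22/2 = 24 mm → 1.2 × 24 × 8 × 450 / 1000 = 103.7 → r_n = 103.7 kN.
Interior bolts: l_c = 70 − 22 = 48 mm → 1.2 × 48 × 8 × 450 / 1000 = 207.4 → r_n = 172.8 kN.
R_n = 1 × 103.7 + 1 × 172.8 = 276.5 kN.
Design strength φR_n = 0.75 × 276.5 = 207 kN.

207 kN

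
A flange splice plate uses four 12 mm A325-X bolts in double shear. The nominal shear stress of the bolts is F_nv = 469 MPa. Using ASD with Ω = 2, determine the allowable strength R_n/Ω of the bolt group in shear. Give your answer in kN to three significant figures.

212 kN

A_b = π × 12² / 4 = 113.1 mm².
R_n = F_nv · A_b · n · n_s = 469 × 113.1 × 4 × 2 / 1000 = 424.3 kN.
Allowable strength R_n/Ω = 424.3 / 2 = 212 kN.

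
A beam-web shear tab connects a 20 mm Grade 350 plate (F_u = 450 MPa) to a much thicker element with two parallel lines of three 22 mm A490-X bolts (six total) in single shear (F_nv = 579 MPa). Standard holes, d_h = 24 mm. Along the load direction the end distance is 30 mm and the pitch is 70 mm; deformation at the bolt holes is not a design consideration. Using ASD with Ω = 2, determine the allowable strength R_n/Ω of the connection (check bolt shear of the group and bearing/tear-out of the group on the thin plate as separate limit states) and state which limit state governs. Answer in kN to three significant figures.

660 kN (bolt shear governs)

Bolt shear: A_b = π·22²/4 = 380.1 mm²; R_n = 579 × 380.1 × 6 × 1 / 1000 = 1321 kN → 1321 / 2 = 660 kN.
Bearing (1.5 l_c t F_u ≤ 3.0 d t F_u): upper limit = 3.0·22·20·450 / 1000 = 594 kN.
  Edge l_c = 30 − 24/2 = 18 → r_n = 243 kN; interior l_c = 70 − 24 = 46 → r_n = 594 kN.
  R_n,bearing = 2·243 + 4·594 = 2862 kN → 2862 / 2 = 1430 kN.
Bolt shear governs: 660 kN.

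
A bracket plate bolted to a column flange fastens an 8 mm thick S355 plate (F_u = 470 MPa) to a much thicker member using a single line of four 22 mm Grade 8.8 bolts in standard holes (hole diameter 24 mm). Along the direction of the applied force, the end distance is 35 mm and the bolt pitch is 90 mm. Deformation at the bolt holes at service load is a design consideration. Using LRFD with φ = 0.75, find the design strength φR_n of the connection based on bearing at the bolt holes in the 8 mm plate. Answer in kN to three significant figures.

Per bolt r_n = 1.2 l_c t F_u ≤ 2.4 d t F_u; upper limit = 2.4 × 22 × 8 × 470 / 1000 = 198.5 kN.
Edge bolt: l_c = 35 − 24/2 = 23 mm → 1.2 × 23 × 8 × 470 / 1000 = 103.8 → r_n = 103.8 kN.
Interior bolts: l_c = 90 − 24 = 66 mm → 1.2 × 66 × 8 × 470 / 1000 = 297.8 → r_n = 198.5 kN.
R_n = 1 × 103.8 + 3 × 198.5 = 699.4 kN.
Design strength φR_n = 0.75 × 699.4 = 525 kN.

525 kN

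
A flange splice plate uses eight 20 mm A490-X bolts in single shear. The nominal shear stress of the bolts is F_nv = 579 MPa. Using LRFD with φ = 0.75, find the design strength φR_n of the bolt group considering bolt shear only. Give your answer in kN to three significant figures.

A_b = π × 20² / 4 = 314.2 mm².
R_n = F_nv · A_b · n · n_s = 579 × 314.2 × 8 × 1 / 1000 = 1455 kN.
Design strength φR_n = 0.75 × 1455 = 1090 kN.

1090 kN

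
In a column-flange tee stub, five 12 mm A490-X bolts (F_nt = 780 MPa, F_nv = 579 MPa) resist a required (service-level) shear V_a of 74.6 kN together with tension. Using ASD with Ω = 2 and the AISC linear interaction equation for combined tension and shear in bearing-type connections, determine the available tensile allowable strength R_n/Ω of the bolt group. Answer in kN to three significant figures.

186 kN

A_b = π·12²/4 = 113.1 mm²; f_rv = 74.6 × 1000 / (5 × 113.1) = 131.9 MPa.
F'_nt = 1.3 F_nt − (Ω F_nt / F_nv) f_rv = 1.3·780 − (2·780/579)·131.9 = 658.6 MPa, capped at F_nt → F'_nt = 658.6 MPa.
R_n = F'_nt · A_b · n = 658.6 × 113.1 × 5 / 1000 = 372.4 kN.
Allowable strength R_n/Ω = 372.4 / 2 = 186 kN.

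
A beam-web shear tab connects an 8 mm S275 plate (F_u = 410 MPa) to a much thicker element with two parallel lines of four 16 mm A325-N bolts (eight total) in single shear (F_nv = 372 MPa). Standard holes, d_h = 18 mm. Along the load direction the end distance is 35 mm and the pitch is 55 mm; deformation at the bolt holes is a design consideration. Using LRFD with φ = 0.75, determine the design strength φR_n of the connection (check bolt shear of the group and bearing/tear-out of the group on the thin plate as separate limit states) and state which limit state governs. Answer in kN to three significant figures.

449 kN (bolt shear governs)

Bolt shear: A_b = π·16²/4 = 201.1 mm²; R_n = 372 × 201.1 × 8 × 1 / 1000 = 598.4 kN → 0.75 × 598.4 = 449 kN.
Bearing (1.2 l_c t F_u ≤ 2.4 d t F_u): upper limit = 2.4·16·8·410 / 1000 = 126 kN.
  Edge l_c = 35 − 18/2 = 26 → r_n = 102.3 kN; interior l_c = 55 − 18 = 37 → r_n = 126 kN.
  R_n,bearing = 2·102.3 + 6·126 = 960.4 kN → 0.75 × 960.4 = 720 kN.
Bolt shear governs: 449 kN.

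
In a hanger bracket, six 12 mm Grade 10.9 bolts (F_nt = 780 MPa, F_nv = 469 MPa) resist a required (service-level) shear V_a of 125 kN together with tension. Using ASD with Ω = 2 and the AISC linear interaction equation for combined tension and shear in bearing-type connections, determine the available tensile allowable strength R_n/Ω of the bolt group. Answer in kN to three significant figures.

A_b = π·12²/4 = 113.1 mm²; f_rv = 125 × 1000 / (6 × 113.1) = 184.2 MPa.
F'_nt = 1.3 F_nt − (Ω F_nt / F_nv) f_rv = 1.3·780 − (2·780/469)·184.2 = 401.3 MPa, capped at F_nt → F'_nt = 401.3 MPa.
R_n = F'_nt · A_b · n = 401.3 × 113.1 × 6 / 1000 = 272.3 kN.
Allowable strength R_n/Ω = 272.3 / 2 = 136 kN.

136 kN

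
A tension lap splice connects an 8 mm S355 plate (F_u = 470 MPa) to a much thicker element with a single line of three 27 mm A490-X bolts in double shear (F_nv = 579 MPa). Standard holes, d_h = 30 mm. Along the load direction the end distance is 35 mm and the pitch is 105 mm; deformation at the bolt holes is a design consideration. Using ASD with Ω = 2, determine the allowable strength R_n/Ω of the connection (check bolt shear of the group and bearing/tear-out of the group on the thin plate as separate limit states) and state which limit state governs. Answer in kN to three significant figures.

289 kN (bearing governs)

Bolt shear: A_b = π·27²/4 = 572.6 mm²; R_n = 579 × 572.6 × 3 × 2 / 1000 = 1989 kN → 1989 / 2 = 995 kN.
Bearing (1.2 l_c t F_u ≤ 2.4 d t F_u): upper limit = 2.4·27·8·470 / 1000 = 243.6 kN.
  Edge l_c = 35 − 30/2 = 20 → r_n = 90.24 kN; interior l_c = 105 − 30 = 75 → r_n = 243.6 kN.
  R_n,bearing = 1·90.24 + 2·243.6 = 577.5 kN → 577.5 / 2 = 289 kN.
Bearing governs: 289 kN.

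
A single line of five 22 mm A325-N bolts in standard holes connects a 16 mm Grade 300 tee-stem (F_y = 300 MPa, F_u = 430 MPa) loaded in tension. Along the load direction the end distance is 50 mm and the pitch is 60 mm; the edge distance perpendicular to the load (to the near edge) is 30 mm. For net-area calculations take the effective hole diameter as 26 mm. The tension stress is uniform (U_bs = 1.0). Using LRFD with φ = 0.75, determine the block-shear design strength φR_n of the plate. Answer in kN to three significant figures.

Shear plane L_v = 50 + 4·60 = 290 mm; A_gv = 290 × 16 = 4640 mm².
A_nv = (290 − 4.5·26) × 16 = 2768 mm².
A_nt = (30 − 0.5·26) × 16 = 272 mm².
0.6 F_u A_nv = 714.1 kN; 0.6 F_y A_gv = 835.2 kN → shear rupture governs the shear term.
R_n = 714.1 + 1.0 × 430 × 272 / 1000 = 831.1 kN.
Design strength φR_n = 0.75 × 831.1 = 623 kN.

623 kN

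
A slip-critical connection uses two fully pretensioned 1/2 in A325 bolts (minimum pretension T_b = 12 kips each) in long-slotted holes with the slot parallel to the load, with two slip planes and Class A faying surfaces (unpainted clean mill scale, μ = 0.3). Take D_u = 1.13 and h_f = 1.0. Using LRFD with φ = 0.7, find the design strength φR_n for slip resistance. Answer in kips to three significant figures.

R_n = μ · D_u · h_f · T_b · n_s · n_b = 0.3 × 1.13 × 1.0 × 12 × 2 × 2 = 16.27 kips.
Design strength φR_n = 0.7 × 16.27 = 11.4 kips.

11.4 kips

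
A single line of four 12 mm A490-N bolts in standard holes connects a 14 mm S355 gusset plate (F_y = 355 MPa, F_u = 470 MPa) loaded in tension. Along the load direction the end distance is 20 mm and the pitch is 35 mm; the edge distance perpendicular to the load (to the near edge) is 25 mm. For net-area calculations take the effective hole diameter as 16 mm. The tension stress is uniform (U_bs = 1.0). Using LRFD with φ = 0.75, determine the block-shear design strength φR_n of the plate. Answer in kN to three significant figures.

288 kN

Shear plane L_v = 20 + 3·35 = 125 mm; A_gv = 125 × 14 = 1750 mm².
A_nv = (125 − 3.5·16) × 14 = 966 mm².
A_nt = (25 − 0.5·16) × 14 = 238 mm².
0.6 F_u A_nv = 272.4 kN; 0.6 F_y A_gv = 372.8 kN → shear rupture governs the shear term.
R_n = 272.4 + 1.0 × 470 × 238 / 1000 = 384.3 kN.
Design strength φR_n = 0.75 × 384.3 = 288 kN.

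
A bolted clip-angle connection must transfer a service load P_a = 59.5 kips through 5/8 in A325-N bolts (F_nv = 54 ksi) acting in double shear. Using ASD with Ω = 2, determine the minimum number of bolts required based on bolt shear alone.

4 bolts

A_b = π·0.625²/4 = 0.3068 in².
Per-bolt allowable strength R_n/Ω = 54 × 0.3068 × 2 / 2 = 16.57 kips.
n ≥ 59.5 / 16.57 = 3.591 → use 4 bolts.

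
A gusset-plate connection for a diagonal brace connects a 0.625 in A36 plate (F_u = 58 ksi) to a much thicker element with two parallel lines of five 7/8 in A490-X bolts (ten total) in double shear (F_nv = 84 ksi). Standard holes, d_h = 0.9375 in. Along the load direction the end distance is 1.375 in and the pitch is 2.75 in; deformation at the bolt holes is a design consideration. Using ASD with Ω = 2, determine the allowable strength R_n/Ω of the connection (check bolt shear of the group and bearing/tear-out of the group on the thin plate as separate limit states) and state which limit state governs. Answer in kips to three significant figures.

344 kips (bearing governs)

Bolt shear: A_b = π·0.875²/4 = 0.6013 in²; R_n = 84 × 0.6013 × 10 × 2 = 1010 kips → 1010 / 2 = 505 kips.
Bearing (1.2 l_c t F_u ≤ 2.4 d t F_u): upper limit = 2.4·0.875·0.625·58 = 76.12 kips.
  Edge l_c = 1.375 − 0.9375/2 = 0.9062 → r_n = 39.42 kips; interior l_c = 2.75 − 0.9375 = 1.812 → r_n = 76.12 kips.
  R_n,bearing = 2·39.42 + 8·76.12 = 687.8 kips → 687.8 / 2 = 344 kips.
Bearing governs: 344 kips.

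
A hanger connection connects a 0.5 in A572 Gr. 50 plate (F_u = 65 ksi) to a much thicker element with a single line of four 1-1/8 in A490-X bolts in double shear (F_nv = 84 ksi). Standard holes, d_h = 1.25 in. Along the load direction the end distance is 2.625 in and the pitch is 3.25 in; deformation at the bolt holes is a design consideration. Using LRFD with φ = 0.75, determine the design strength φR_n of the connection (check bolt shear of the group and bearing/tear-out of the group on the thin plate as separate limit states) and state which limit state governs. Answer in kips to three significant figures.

234 kips (bearing governs)

Bolt shear: A_b = π·1.125²/4 = 0.994 in²; R_n = 84 × 0.994 × 4 × 2 = 668 kips → 0.75 × 668 = 501 kips.
Bearing (1.2 l_c t F_u ≤ 2.4 d t F_u): upper limit = 2.4·1.125·0.5·65 = 87.75 kips.
  Edge l_c = 2.625 − 1.25/2 = 2 → r_n = 78 kips; interior l_c = 3.25 − 1.25 = 2 → r_n = 78 kips.
  R_n,bearing = 1·78 + 3·78 = 312 kips → 0.75 × 312 = 234 kips.
Bearing governs: 234 kips.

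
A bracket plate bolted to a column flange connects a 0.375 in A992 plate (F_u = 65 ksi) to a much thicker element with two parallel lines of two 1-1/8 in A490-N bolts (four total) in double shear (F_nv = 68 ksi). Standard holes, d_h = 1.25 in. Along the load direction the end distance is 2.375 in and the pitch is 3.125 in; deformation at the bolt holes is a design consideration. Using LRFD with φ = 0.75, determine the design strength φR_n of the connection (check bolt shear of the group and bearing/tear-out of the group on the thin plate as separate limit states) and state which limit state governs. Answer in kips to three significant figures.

Bolt shear: A_b = π·1.125²/4 = 0.994 in²; R_n = 68 × 0.994 × 4 × 2 = 540.7 kips → 0.75 × 540.7 = 406 kips.
Bearing (1.2 l_c t F_u ≤ 2.4 d t F_u): upper limit = 2.4·1.125·0.375·65 = 65.81 kips.
  Edge l_c = 2.375 − 1.25/2 = 1.75 → r_n = 51.19 kips; interior l_c = 3.125 − 1.25 = 1.875 → r_n = 54.84 kips.
  R_n,bearing = 2·51.19 + 2·54.84 = 212.1 kips → 0.75 × 212.1 = 159 kips.
Bearing governs: 159 kips.

159 kips (bearing governs)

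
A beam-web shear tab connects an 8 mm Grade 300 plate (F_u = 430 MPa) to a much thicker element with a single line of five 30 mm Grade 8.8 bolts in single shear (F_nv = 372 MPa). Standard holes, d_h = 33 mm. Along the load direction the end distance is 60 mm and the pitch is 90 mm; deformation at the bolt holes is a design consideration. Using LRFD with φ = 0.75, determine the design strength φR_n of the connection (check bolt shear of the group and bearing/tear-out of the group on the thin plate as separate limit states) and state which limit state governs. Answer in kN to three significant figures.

841 kN (bearing governs)

Bolt shear: A_b = π·30²/4 = 706.9 mm²; R_n = 372 × 706.9 × 5 × 1 / 1000 = 1315 kN → 0.75 × 1315 = 986 kN.
Bearing (1.2 l_c t F_u ≤ 2.4 d t F_u): upper limit = 2.4·30·8·430 / 1000 = 247.7 kN.
  Edge l_c = 60 − 33/2 = 43.5 → r_n = 179.6 kN; interior l_c = 90 − 33 = 57 → r_n = 235.3 kN.
  R_n,bearing = 1·179.6 + 4·235.3 = 1121 kN → 0.75 × 1121 = 841 kN.
Bearing governs: 841 kN.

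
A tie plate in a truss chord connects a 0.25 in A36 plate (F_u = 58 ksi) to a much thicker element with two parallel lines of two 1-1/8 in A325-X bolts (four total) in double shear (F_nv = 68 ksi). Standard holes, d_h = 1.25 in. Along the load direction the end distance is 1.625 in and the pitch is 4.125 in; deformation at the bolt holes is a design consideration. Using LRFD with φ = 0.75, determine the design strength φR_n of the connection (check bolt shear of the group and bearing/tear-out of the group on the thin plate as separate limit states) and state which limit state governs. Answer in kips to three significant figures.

Bolt shear: A_b = π·1.125²/4 = 0.994 in²; R_n = 68 × 0.994 × 4 × 2 = 540.7 kips → 0.75 × 540.7 = 406 kips.
Bearing (1.2 l_c t F_u ≤ 2.4 d t F_u): upper limit = 2.4·1.125·0.25·58 = 39.15 kips.
  Edge l_c = 1.625 − 1.25/2 = 1 → r_n = 17.4 kips; interior l_c = 4.125 − 1.25 = 2.875 → r_n = 39.15 kips.
  R_n,bearing = 2·17.4 + 2·39.15 = 113.1 kips → 0.75 × 113.1 = 84.8 kips.
Bearing governs: 84.8 kips.

84.8 kips (bearing governs)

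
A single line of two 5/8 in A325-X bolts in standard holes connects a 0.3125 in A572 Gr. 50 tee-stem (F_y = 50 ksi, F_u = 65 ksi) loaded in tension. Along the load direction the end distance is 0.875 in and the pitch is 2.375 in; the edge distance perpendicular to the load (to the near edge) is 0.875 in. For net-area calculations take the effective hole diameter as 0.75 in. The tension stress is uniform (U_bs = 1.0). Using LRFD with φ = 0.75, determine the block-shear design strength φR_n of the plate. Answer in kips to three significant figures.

Shear plane L_v = 0.875 + 1·2.375 = 3.25 in; A_gv = 3.25 × 0.3125 = 1.016 in².
A_nv = (3.25 − 1.5·0.75) × 0.3125 = 0.6641 in².
A_nt = (0.875 − 0.5·0.75) × 0.3125 = 0.1562 in².
0.6 F_u A_nv = 25.9 kips; 0.6 F_y A_gv = 30.47 kips → shear rupture governs the shear term.
R_n = 25.9 + 1.0 × 65 × 0.1562 = 36.05 kips.
Design strength φR_n = 0.75 × 36.05 = 27 kips.

27 kips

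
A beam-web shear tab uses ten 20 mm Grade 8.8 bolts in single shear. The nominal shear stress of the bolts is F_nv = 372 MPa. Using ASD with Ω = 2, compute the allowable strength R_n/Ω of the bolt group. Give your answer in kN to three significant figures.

A_b = π × 20² / 4 = 314.2 mm².
R_n = F_nv · A_b · n · n_s = 372 × 314.2 × 10 × 1 / 1000 = 1169 kN.
Allowable strength R_n/Ω = 1169 / 2 = 584 kN.

584 kN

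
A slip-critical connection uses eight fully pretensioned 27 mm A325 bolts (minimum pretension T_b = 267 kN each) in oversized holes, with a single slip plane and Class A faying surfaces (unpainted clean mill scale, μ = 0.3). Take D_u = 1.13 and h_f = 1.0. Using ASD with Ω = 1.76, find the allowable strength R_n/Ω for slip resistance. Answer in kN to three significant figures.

411 kN

R_n = μ · D_u · h_f · T_b · n_s · n_b = 0.3 × 1.13 × 1.0 × 267 × 1 × 8 = 724.1 kN.
Allowable strength R_n/Ω = 724.1 / 1.76 = 411 kN.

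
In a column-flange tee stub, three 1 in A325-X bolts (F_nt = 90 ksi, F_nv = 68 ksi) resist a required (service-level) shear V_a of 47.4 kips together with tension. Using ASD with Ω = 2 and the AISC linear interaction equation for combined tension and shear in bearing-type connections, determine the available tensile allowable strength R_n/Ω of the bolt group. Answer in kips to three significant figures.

75.1 kips

A_b = π·1²/4 = 0.7854 in²; f_rv = 47.4 / (3 × 0.7854) = 20.12 ksi.
F'_nt = 1.3 F_nt − (Ω F_nt / F_nv) f_rv = 1.3·90 − (2·90/68)·20.12 = 63.75 ksi, capped at F_nt → F'_nt = 63.75 ksi.
R_n = F'_nt · A_b · n = 63.75 × 0.7854 × 3 = 150.2 kips.
Allowable strength R_n/Ω = 150.2 / 2 = 75.1 kips.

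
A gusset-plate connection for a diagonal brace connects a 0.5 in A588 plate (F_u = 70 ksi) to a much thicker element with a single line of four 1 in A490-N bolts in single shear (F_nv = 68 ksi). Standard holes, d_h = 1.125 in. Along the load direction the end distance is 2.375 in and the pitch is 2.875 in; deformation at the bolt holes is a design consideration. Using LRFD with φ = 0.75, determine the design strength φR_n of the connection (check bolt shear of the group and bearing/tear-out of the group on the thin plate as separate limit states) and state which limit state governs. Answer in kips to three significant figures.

160 kips (bolt shear governs)

Bolt shear: A_b = π·1²/4 = 0.7854 in²; R_n = 68 × 0.7854 × 4 × 1 = 213.6 kips → 0.75 × 213.6 = 160 kips.
Bearing (1.2 l_c t F_u ≤ 2.4 d t F_u): upper limit = 2.4·1·0.5·70 = 84 kips.
  Edge l_c = 2.375 − 1.125/2 = 1.812 → r_n = 76.12 kips; interior l_c = 2.875 − 1.125 = 1.75 → r_n = 73.5 kips.
  R_n,bearing = 1·76.12 + 3·73.5 = 296.6 kips → 0.75 × 296.6 = 222 kips.
Bolt shear governs: 160 kips.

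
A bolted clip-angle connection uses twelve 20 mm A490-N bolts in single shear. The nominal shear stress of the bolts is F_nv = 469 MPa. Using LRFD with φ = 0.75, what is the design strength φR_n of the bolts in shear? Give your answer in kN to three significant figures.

A_b = π × 20² / 4 = 314.2 mm².
R_n = F_nv · A_b · n · n_s = 469 × 314.2 × 12 × 1 / 1000 = 1768 kN.
Design strength φR_n = 0.75 × 1768 = 1330 kN.

1330 kN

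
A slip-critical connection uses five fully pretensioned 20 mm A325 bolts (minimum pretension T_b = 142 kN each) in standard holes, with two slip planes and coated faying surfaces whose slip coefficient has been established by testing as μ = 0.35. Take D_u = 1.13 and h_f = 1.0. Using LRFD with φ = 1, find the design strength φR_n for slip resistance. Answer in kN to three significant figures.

R_n = μ · D_u · h_f · T_b · n_s · n_b = 0.35 × 1.13 × 1.0 × 142 × 2 × 5 = 561.6 kN.
Design strength φR_n = 1 × 561.6 = 562 kN.

562 kN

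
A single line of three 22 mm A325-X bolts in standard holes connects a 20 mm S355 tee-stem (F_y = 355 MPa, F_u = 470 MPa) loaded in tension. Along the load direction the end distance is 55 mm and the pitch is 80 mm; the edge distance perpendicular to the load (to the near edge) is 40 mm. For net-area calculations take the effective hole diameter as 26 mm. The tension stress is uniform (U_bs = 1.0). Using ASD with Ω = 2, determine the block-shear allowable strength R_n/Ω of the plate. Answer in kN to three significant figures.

550 kN

Shear plane L_v = 55 + 2·80 = 215 mm; A_gv = 215 × 20 = 4300 mm².
A_nv = (215 − 2.5·26) × 20 = 3000 mm².
A_nt = (40 − 0.5·26) × 20 = 540 mm².
0.6 F_u A_nv = 846 kN; 0.6 F_y A_gv = 915.9 kN → shear rupture governs the shear term.
R_n = 846 + 1.0 × 470 × 540 / 1000 = 1100 kN.
Allowable strength R_n/Ω = 1100 / 2 = 550 kN.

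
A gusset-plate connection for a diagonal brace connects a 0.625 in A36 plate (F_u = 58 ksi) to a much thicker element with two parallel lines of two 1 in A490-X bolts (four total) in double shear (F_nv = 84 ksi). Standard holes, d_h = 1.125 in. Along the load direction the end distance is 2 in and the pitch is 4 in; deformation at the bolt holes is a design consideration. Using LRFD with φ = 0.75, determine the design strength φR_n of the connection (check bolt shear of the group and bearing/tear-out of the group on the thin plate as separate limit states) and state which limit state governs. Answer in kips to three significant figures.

224 kips (bearing governs)

Bolt shear: A_b = π·1²/4 = 0.7854 in²; R_n = 84 × 0.7854 × 4 × 2 = 527.8 kips → 0.75 × 527.8 = 396 kips.
Bearing (1.2 l_c t F_u ≤ 2.4 d t F_u): upper limit = 2.4·1·0.625·58 = 87 kips.
  Edge l_c = 2 − 1.125/2 = 1.438 → r_n = 62.53 kips; interior l_c = 4 − 1.125 = 2.875 → r_n = 87 kips.
  R_n,bearing = 2·62.53 + 2·87 = 299.1 kips → 0.75 × 299.1 = 224 kips.
Bearing governs: 224 kips.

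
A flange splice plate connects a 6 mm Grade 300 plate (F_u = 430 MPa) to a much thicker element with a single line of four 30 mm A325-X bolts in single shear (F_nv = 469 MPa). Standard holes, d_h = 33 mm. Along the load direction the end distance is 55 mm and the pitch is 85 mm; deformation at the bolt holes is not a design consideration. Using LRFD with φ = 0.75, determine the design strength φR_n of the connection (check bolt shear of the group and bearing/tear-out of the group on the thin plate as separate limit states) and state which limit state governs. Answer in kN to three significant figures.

565 kN (bearing governs)

Bolt shear: A_b = π·30²/4 = 706.9 mm²; R_n = 469 × 706.9 × 4 × 1 / 1000 = 1326 kN → 0.75 × 1326 = 995 kN.
Bearing (1.5 l_c t F_u ≤ 3.0 d t F_u): upper limit = 3.0·30·6·430 / 1000 = 232.2 kN.
  Edge l_c = 55 − 33/2 = 38.5 → r_n = 149 kN; interior l_c = 85 − 33 = 52 → r_n = 201.2 kN.
  R_n,bearing = 1·149 + 3·201.2 = 752.7 kN → 0.75 × 752.7 = 565 kN.
Bearing governs: 565 kN.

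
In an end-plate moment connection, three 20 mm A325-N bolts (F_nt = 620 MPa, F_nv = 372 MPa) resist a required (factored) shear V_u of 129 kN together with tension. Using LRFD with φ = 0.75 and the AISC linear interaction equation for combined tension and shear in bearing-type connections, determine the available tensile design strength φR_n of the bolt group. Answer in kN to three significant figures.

A_b = π·20²/4 = 314.2 mm²; f_rv = 129 × 1000 / (3 × 314.2) = 136.9 MPa.
F'_nt = 1.3 F_nt − (F_nt / φF_nv) f_rv = 1.3·620 − (620/(0.75·372))·136.9 = 501.8 MPa, capped at F_nt → F'_nt = 501.8 MPa.
R_n = F'_nt · A_b · n = 501.8 × 314.2 × 3 / 1000 = 473 kN.
Design strength φR_n = 0.75 × 473 = 355 kN.

355 kN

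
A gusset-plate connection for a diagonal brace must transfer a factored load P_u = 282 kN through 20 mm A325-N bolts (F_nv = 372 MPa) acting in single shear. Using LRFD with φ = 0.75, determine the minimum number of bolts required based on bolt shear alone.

A_b = π·20²/4 = 314.2 mm².
Per-bolt design strength φR_n = 0.75 × 372 × 314.2 × 1 / 1000 = 87.65 kN.
n ≥ 282 / 87.65 = 3.217 → use 4 bolts.

4 bolts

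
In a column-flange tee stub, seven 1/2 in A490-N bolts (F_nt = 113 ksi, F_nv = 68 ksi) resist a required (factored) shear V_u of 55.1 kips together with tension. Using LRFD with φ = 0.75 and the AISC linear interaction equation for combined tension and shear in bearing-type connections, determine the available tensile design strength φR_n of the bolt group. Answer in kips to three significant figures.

A_b = π·0.5²/4 = 0.1963 in²; f_rv = 55.1 / (7 × 0.1963) = 40.09 ksi.
F'_nt = 1.3 F_nt − (F_nt / φF_nv) f_rv = 1.3·113 − (113/(0.75·68))·40.09 = 58.08 ksi, capped at F_nt → F'_nt = 58.08 ksi.
R_n = F'_nt · A_b · n = 58.08 × 0.1963 × 7 = 79.82 kips.
Design strength φR_n = 0.75 × 79.82 = 59.9 kips.

59.9 kips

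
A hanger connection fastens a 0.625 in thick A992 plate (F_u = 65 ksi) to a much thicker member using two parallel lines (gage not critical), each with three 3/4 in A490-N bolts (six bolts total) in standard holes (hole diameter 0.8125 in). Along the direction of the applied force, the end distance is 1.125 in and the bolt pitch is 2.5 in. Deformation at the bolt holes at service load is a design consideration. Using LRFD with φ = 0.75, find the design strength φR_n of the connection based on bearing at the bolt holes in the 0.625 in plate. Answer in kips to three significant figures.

Per bolt r_n = 1.2 l_c t F_u ≤ 2.4 d t F_u; upper limit = 2.4 × 0.75 × 0.625 × 65 = 73.12 kips.
Edge bolt: l_c = 1.125 − 0.8125/2 = 0.7188 in → 1.2 × 0.7188 × 0.625 × 65 = 35.04 → r_n = 35.04 kips.
Interior bolts: l_c = 2.5 − 0.8125 = 1.688 in → 1.2 × 1.688 × 0.625 × 65 = 82.27 → r_n = 73.12 kips.
R_n = 2 × 35.04 + 4 × 73.12 = 362.6 kips.
Design strength φR_n = 0.75 × 362.6 = 272 kips.

272 kips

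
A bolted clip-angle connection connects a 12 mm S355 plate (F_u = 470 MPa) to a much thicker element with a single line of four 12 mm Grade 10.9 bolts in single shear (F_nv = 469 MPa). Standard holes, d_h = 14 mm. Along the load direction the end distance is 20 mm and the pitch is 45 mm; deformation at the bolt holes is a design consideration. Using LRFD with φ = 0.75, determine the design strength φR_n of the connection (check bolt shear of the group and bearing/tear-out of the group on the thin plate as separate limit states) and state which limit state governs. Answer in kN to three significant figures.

Bolt shear: A_b = π·12²/4 = 113.1 mm²; R_n = 469 × 113.1 × 4 × 1 / 1000 = 212.2 kN → 0.75 × 212.2 = 159 kN.
Bearing (1.2 l_c t F_u ≤ 2.4 d t F_u): upper limit = 2.4·12·12·470 / 1000 = 162.4 kN.
  Edge l_c = 20 − 14/2 = 13 → r_n = 87.98 kN; interior l_c = 45 − 14 = 31 → r_n = 162.4 kN.
  R_n,bearing = 1·87.98 + 3·162.4 = 575.3 kN → 0.75 × 575.3 = 431 kN.
Bolt shear governs: 159 kN.

159 kN (bolt shear governs)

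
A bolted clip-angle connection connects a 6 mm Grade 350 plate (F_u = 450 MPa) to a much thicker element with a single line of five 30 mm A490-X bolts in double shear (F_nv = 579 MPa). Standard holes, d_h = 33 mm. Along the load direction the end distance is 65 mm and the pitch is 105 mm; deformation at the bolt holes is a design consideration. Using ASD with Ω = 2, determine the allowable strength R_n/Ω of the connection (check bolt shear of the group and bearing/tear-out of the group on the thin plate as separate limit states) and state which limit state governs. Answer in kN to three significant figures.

467 kN (bearing governs)

Bolt shear: A_b = π·30²/4 = 706.9 mm²; R_n = 579 × 706.9 × 5 × 2 / 1000 = 4093 kN → 4093 / 2 = 2050 kN.
Bearing (1.2 l_c t F_u ≤ 2.4 d t F_u): upper limit = 2.4·30·6·450 / 1000 = 194.4 kN.
  Edge l_c = 65 − 33/2 = 48.5 → r_n = 157.1 kN; interior l_c = 105 − 33 = 72 → r_n = 194.4 kN.
  R_n,bearing = 1·157.1 + 4·194.4 = 934.7 kN → 934.7 / 2 = 467 kN.
Bearing governs: 467 kN.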